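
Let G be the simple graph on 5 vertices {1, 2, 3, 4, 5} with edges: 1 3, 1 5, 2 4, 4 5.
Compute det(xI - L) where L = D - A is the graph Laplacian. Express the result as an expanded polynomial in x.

Reading degrees in the order [1, 2, 3, 4, 5] gives [2, 1, 1, 2, 2]; set D = diag(2, 1, 1, 2, 2) and form L = D - A. L has integer entries, so p(x) = det(xI - L) has integer coefficients. Expanding the determinant yields x^5 - 8x^4 + 21x^3 - 20x^2 + 5x. The constant term is 0 because L is singular (the all-ones vector lies in its kernel).

x^5 - 8x^4 + 21x^3 - 20x^2 + 5x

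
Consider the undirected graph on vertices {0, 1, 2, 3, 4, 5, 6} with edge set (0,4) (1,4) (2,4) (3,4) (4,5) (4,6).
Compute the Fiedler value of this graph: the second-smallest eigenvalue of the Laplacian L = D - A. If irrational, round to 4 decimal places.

1

With the vertex order [0, 1, 2, 3, 4, 5, 6], the degrees are [1, 1, 1, 1, 6, 1, 1], giving D = diag(1, 1, 1, 1, 6, 1, 1) and L = D - A. The sorted Laplacian eigenvalues are [0, 1, 1, 1, 1, 1, 7]; the algebraic connectivity is the second entry, 1. There is one zero in the spectrum, matching the 1 component.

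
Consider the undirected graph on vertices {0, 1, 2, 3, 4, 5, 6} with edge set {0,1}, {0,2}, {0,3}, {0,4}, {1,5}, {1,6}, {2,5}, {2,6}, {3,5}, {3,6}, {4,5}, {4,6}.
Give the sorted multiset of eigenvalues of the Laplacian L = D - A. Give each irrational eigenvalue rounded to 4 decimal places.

[0, 3, 3, 3, 4, 4, 7]

Reading degrees in the order [0, 1, 2, 3, 4, 5, 6] gives [4, 3, 3, 3, 3, 4, 4]; set D = diag(4, 3, 3, 3, 3, 4, 4) and form L = D - A. Since every row of L sums to 0, the all-ones vector is in the kernel and 0 is an eigenvalue. There is one zero in the spectrum, matching the 1 component.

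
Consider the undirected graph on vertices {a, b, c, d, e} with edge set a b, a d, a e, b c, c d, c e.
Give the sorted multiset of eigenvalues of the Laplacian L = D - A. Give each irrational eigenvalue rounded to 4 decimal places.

With the vertex order [a, b, c, d, e], the degrees are [3, 2, 3, 2, 2], giving D = diag(3, 2, 3, 2, 2) and L = D - A. The multiplicity of 0 as a Laplacian eigenvalue equals the number of connected components. By the matrix-tree theorem the graph has (1/5) * product of the nonzero eigenvalues = 12 spanning trees.

[0, 2, 2, 3, 5]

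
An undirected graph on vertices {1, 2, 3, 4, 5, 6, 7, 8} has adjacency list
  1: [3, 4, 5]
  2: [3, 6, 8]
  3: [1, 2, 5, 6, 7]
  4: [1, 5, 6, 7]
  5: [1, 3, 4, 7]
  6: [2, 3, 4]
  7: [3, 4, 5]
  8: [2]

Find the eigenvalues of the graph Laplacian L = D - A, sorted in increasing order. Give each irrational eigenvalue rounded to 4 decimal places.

[0, 0.6431, 2.1966, 3, 3.7079, 4.8792, 5, 6.5732]

With the vertex order [1, 2, 3, 4, 5, 6, 7, 8], the degrees are [3, 3, 5, 4, 4, 3, 3, 1], giving D = diag(3, 3, 5, 4, 4, 3, 3, 1) and L = D - A. The multiplicity of 0 as a Laplacian eigenvalue equals the number of connected components. The largest eigenvalue, 6.5732, is at most the vertex count 8.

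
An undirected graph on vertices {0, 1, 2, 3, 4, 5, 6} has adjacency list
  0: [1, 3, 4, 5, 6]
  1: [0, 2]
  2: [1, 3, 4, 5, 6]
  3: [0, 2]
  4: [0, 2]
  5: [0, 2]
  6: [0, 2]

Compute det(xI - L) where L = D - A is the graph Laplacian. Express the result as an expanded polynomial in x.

Each diagonal entry of L is the vertex degree and each off-diagonal entry is -1 where an edge is present, 0 otherwise; in the order [0, 1, 2, 3, 4, 5, 6] the diagonal is [5, 2, 5, 2, 2, 2, 2]. L has integer entries, so p(x) = det(xI - L) has integer coefficients. Expanding the determinant yields x^7 - 20x^6 + 155x^5 - 600x^4 + 1240x^3 - 1312x^2 + 560x. The constant term is 0 because L is singular (the all-ones vector lies in its kernel). The largest eigenvalue, 7, is at most the vertex count 7.

x^7 - 20x^6 + 155x^5 - 600x^4 + 1240x^3 - 1312x^2 + 560x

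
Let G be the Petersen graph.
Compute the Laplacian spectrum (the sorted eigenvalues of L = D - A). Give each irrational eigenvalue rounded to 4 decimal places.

[0, 2, 2, 2, 2, 2, 5, 5, 5, 5]

The graph has 10 vertices and degree multiset [3, 3, 3, 3, 3, 3, 3, 3, 3, 3]; D is the diagonal matrix of degrees and L = D - A. L is symmetric positive semidefinite, so every eigenvalue is real and nonnegative.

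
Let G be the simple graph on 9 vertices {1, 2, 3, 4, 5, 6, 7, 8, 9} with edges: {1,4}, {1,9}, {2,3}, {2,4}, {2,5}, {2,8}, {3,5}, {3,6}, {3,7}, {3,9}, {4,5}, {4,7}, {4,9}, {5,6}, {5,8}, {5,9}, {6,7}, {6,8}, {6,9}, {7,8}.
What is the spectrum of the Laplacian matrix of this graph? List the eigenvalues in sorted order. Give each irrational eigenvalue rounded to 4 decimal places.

[0, 1.6405, 3.5901, 3.9338, 4.4647, 5.2344, 6.5332, 6.9133, 7.6899]

Reading degrees in the order [1, 2, 3, 4, 5, 6, 7, 8, 9] gives [2, 4, 5, 5, 6, 5, 4, 4, 5]; set D = diag(2, 4, 5, 5, 6, 5, 4, 4, 5) and form L = D - A. L is symmetric positive semidefinite, so every eigenvalue is real and nonnegative. The single zero eigenvalue shows the graph is connected. The largest eigenvalue, 7.6899, is at most the vertex count 9.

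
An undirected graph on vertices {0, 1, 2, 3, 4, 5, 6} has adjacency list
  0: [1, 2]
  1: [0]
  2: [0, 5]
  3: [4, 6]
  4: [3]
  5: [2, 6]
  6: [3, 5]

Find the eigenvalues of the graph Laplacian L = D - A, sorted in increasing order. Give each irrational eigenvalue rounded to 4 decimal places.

[0, 0.1981, 0.7530, 1.5550, 2.4450, 3.2470, 3.8019]

With the vertex order [0, 1, 2, 3, 4, 5, 6], the degrees are [2, 1, 2, 2, 1, 2, 2], giving D = diag(2, 1, 2, 2, 1, 2, 2) and L = D - A. L is symmetric positive semidefinite, so every eigenvalue is real and nonnegative. By the matrix-tree theorem the graph has (1/7) * product of the nonzero eigenvalues = 1 spanning tree. There is one zero in the spectrum, matching the 1 component.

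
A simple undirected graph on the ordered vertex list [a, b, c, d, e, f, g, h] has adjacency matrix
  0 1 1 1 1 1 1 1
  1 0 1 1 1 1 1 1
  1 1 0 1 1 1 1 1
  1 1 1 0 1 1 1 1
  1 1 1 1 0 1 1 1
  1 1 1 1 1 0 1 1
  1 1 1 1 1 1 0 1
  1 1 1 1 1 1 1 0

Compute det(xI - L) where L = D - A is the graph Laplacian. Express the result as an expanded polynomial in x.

Reading degrees in the order [a, b, c, d, e, f, g, h] gives [7, 7, 7, 7, 7, 7, 7, 7]; set D = diag(7, 7, 7, 7, 7, 7, 7, 7) and form L = D - A. The eigenvalues of L are [0, 8, 8, 8, 8, 8, 8, 8]; the characteristic polynomial is the product of (x - lambda_i), which multiplies out to x^8 - 56x^7 + 1344x^6 - 17920x^5 + 143360x^4 - 688128x^3 + 1835008x^2 - 2097152x. The constant term is 0 because L is singular (the all-ones vector lies in its kernel). The eigenvalues sum to 56, which equals trace(L) = 2|E|. The largest eigenvalue, 8, is at most the vertex count 8.

x^8 - 56x^7 + 1344x^6 - 17920x^5 + 143360x^4 - 688128x^3 + 1835008x^2 - 2097152x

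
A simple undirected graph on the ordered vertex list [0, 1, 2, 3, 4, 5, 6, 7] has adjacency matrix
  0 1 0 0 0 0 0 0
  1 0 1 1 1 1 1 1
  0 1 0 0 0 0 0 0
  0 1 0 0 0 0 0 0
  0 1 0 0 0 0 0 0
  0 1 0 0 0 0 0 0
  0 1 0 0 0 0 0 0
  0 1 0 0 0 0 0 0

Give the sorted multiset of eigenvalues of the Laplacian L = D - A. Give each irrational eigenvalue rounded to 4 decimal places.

[0, 1, 1, 1, 1, 1, 1, 8]

Reading degrees in the order [0, 1, 2, 3, 4, 5, 6, 7] gives [1, 7, 1, 1, 1, 1, 1, 1]; set D = diag(1, 7, 1, 1, 1, 1, 1, 1) and form L = D - A. L is symmetric positive semidefinite, so every eigenvalue is real and nonnegative. There is one zero in the spectrum, matching the 1 component.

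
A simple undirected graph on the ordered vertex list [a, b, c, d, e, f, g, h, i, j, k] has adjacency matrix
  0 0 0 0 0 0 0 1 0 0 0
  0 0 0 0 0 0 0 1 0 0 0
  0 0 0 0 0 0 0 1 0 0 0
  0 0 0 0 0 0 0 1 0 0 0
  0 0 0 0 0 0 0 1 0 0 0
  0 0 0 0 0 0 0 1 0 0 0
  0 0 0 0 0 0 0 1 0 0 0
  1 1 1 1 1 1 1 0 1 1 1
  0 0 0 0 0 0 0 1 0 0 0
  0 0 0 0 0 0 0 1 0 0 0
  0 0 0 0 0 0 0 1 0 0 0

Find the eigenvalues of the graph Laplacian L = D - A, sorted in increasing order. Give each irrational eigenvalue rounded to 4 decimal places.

[0, 1, 1, 1, 1, 1, 1, 1, 1, 1, 11]

With the vertex order [a, b, c, d, e, f, g, h, i, j, k], the degrees are [1, 1, 1, 1, 1, 1, 1, 10, 1, 1, 1], giving D = diag(1, 1, 1, 1, 1, 1, 1, 10, 1, 1, 1) and L = D - A. Since every row of L sums to 0, the all-ones vector is in the kernel and 0 is an eigenvalue.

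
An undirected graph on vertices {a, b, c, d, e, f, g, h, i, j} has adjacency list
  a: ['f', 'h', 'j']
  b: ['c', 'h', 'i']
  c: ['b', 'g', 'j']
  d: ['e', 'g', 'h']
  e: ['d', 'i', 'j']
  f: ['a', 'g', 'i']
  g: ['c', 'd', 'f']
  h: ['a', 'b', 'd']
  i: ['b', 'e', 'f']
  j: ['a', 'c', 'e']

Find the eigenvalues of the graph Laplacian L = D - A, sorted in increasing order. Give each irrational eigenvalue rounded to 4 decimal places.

[0, 2, 2, 2, 2, 2, 5, 5, 5, 5]

Reading degrees in the order [a, b, c, d, e, f, g, h, i, j] gives [3, 3, 3, 3, 3, 3, 3, 3, 3, 3]; set D = diag(3, 3, 3, 3, 3, 3, 3, 3, 3, 3) and form L = D - A. Diagonalising L (or applying a numerical eigensolver to the 10x10 matrix) gives the spectrum above. The single zero eigenvalue shows the graph is connected.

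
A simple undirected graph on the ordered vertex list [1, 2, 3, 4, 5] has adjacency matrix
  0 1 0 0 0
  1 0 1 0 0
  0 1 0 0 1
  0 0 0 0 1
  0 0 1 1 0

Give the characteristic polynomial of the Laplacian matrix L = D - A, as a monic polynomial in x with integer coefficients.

Reading degrees in the order [1, 2, 3, 4, 5] gives [1, 2, 2, 1, 2]; set D = diag(1, 2, 2, 1, 2) and form L = D - A. L has integer entries, so p(x) = det(xI - L) has integer coefficients. Expanding the determinant yields x^5 - 8x^4 + 21x^3 - 20x^2 + 5x. Since p(0) = det(-L) = 0, x divides p(x). The eigenvalues sum to 8, which equals trace(L) = 2|E|. By the matrix-tree theorem the graph has (1/5) * product of the nonzero eigenvalues = 1 spanning tree.

x^5 - 8x^4 + 21x^3 - 20x^2 + 5x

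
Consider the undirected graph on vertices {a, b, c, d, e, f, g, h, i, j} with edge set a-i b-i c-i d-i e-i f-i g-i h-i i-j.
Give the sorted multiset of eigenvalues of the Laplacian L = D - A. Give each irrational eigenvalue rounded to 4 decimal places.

[0, 1, 1, 1, 1, 1, 1, 1, 1, 10]

With the vertex order [a, b, c, d, e, f, g, h, i, j], the degrees are [1, 1, 1, 1, 1, 1, 1, 1, 9, 1], giving D = diag(1, 1, 1, 1, 1, 1, 1, 1, 9, 1) and L = D - A. Since every row of L sums to 0, the all-ones vector is in the kernel and 0 is an eigenvalue. The single zero eigenvalue shows the graph is connected. There is one zero in the spectrum, matching the 1 component. The eigenvalues sum to 18, which equals trace(L) = 2|E|.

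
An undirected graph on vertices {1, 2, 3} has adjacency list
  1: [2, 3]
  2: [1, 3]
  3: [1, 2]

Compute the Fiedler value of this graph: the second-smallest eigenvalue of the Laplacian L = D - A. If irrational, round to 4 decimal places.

3

Each diagonal entry of L is the vertex degree and each off-diagonal entry is -1 where an edge is present, 0 otherwise; in the order [1, 2, 3] the diagonal is [2, 2, 2]. The sorted Laplacian eigenvalues are [0, 3, 3]; the algebraic connectivity is the second entry, 3.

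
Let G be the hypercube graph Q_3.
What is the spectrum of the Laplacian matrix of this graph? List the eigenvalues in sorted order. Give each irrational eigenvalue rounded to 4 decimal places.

[0, 2, 2, 2, 4, 4, 4, 6]

The graph has 8 vertices and degree multiset [3, 3, 3, 3, 3, 3, 3, 3]; D is the diagonal matrix of degrees and L = D - A. The multiplicity of 0 as a Laplacian eigenvalue equals the number of connected components. The single zero eigenvalue shows the graph is connected. The largest eigenvalue, 6, is at most the vertex count 8.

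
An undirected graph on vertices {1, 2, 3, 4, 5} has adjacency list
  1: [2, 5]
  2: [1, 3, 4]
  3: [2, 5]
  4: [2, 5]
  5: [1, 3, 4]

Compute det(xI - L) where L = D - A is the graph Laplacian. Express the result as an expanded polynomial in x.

Each diagonal entry of L is the vertex degree and each off-diagonal entry is -1 where an edge is present, 0 otherwise; in the order [1, 2, 3, 4, 5] the diagonal is [2, 3, 2, 2, 3]. Computing det(xI - L) by cofactor expansion (or equivalently via sum-over-permutations) gives x^5 - 12x^4 + 51x^3 - 92x^2 + 60x. The coefficient of x^4 equals -trace(L) = -12, matching the sum of degrees. There is one zero in the spectrum, matching the 1 component.

x^5 - 12x^4 + 51x^3 - 92x^2 + 60x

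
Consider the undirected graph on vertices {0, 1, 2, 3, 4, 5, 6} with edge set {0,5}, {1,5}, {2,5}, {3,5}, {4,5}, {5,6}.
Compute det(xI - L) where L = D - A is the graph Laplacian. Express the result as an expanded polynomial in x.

x^7 - 12x^6 + 45x^5 - 80x^4 + 75x^3 - 36x^2 + 7x

Reading degrees in the order [0, 1, 2, 3, 4, 5, 6] gives [1, 1, 1, 1, 1, 6, 1]; set D = diag(1, 1, 1, 1, 1, 6, 1) and form L = D - A. The eigenvalues of L are [0, 1, 1, 1, 1, 1, 7]; the characteristic polynomial is the product of (x - lambda_i), which multiplies out to x^7 - 12x^6 + 45x^5 - 80x^4 + 75x^3 - 36x^2 + 7x. Since p(0) = det(-L) = 0, x divides p(x). By the matrix-tree theorem the graph has (1/7) * product of the nonzero eigenvalues = 1 spanning tree. The eigenvalues sum to 12, which equals trace(L) = 2|E|.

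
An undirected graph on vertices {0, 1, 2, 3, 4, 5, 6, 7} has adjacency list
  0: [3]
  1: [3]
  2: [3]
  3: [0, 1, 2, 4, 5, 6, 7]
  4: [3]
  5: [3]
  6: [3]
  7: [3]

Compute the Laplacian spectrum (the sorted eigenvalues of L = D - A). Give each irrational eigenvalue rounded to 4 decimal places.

[0, 1, 1, 1, 1, 1, 1, 8]

With the vertex order [0, 1, 2, 3, 4, 5, 6, 7], the degrees are [1, 1, 1, 7, 1, 1, 1, 1], giving D = diag(1, 1, 1, 7, 1, 1, 1, 1) and L = D - A. Since every row of L sums to 0, the all-ones vector is in the kernel and 0 is an eigenvalue. The single zero eigenvalue shows the graph is connected.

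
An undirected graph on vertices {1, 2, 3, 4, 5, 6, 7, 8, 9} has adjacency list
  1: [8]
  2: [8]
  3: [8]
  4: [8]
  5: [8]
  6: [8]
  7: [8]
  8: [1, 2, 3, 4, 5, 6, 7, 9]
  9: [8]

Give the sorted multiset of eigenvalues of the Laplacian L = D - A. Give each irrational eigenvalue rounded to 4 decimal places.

[0, 1, 1, 1, 1, 1, 1, 1, 9]

With the vertex order [1, 2, 3, 4, 5, 6, 7, 8, 9], the degrees are [1, 1, 1, 1, 1, 1, 1, 8, 1], giving D = diag(1, 1, 1, 1, 1, 1, 1, 8, 1) and L = D - A. Diagonalising L (or applying a numerical eigensolver to the 9x9 matrix) gives the spectrum above. The single zero eigenvalue shows the graph is connected. By the matrix-tree theorem the graph has (1/9) * product of the nonzero eigenvalues = 1 spanning tree. There is one zero in the spectrum, matching the 1 component.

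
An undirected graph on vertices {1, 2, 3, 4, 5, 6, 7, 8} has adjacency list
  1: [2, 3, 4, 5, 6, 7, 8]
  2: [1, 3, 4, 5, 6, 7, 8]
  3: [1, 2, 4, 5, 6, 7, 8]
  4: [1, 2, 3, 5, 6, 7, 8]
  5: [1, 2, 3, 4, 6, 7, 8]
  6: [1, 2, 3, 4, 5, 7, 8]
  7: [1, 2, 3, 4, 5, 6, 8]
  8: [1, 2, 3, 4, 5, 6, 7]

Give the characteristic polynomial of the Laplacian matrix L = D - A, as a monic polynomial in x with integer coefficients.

Each diagonal entry of L is the vertex degree and each off-diagonal entry is -1 where an edge is present, 0 otherwise; in the order [1, 2, 3, 4, 5, 6, 7, 8] the diagonal is [7, 7, 7, 7, 7, 7, 7, 7]. The eigenvalues of L are [0, 8, 8, 8, 8, 8, 8, 8]; the characteristic polynomial is the product of (x - lambda_i), which multiplies out to x^8 - 56x^7 + 1344x^6 - 17920x^5 + 143360x^4 - 688128x^3 + 1835008x^2 - 2097152x. The coefficient of x^7 equals -trace(L) = -56, matching the sum of degrees.

x^8 - 56x^7 + 1344x^6 - 17920x^5 + 143360x^4 - 688128x^3 + 1835008x^2 - 2097152x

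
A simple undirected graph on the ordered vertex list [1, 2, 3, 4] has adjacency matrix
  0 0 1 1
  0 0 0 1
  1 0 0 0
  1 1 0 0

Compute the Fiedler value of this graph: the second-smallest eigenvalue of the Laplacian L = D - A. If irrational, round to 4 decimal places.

0.5858

Reading degrees in the order [1, 2, 3, 4] gives [2, 1, 1, 2]; set D = diag(2, 1, 1, 2) and form L = D - A. The sorted Laplacian eigenvalues are [0, 0.5858, 2, 3.4142]; the algebraic connectivity is the second entry, 0.5858. There is one zero in the spectrum, matching the 1 component.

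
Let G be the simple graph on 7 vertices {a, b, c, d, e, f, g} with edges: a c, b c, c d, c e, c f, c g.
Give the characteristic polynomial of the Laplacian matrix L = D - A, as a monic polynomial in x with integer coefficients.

With the vertex order [a, b, c, d, e, f, g], the degrees are [1, 1, 6, 1, 1, 1, 1], giving D = diag(1, 1, 6, 1, 1, 1, 1) and L = D - A. L has integer entries, so p(x) = det(xI - L) has integer coefficients. Expanding the determinant yields x^7 - 12x^6 + 45x^5 - 80x^4 + 75x^3 - 36x^2 + 7x. Since p(0) = det(-L) = 0, x divides p(x). The eigenvalues sum to 12, which equals trace(L) = 2|E|. There is one zero in the spectrum, matching the 1 component.

x^7 - 12x^6 + 45x^5 - 80x^4 + 75x^3 - 36x^2 + 7x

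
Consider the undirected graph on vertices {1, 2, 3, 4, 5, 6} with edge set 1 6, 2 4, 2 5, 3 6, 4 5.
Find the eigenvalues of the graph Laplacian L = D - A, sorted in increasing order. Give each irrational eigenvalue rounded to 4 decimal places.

[0, 0, 1, 3, 3, 3]

With the vertex order [1, 2, 3, 4, 5, 6], the degrees are [1, 2, 1, 2, 2, 2], giving D = diag(1, 2, 1, 2, 2, 2) and L = D - A. The multiplicity of 0 as a Laplacian eigenvalue equals the number of connected components. The 2 zero eigenvalues correspond to the 2 connected components. The largest eigenvalue, 3, is at most the vertex count 6.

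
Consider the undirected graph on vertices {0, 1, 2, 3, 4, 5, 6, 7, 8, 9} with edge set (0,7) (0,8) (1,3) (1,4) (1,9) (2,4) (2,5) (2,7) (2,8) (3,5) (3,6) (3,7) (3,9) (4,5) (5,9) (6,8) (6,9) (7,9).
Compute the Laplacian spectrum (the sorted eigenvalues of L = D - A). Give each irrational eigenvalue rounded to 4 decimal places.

Each diagonal entry of L is the vertex degree and each off-diagonal entry is -1 where an edge is present, 0 otherwise; in the order [0, 1, 2, 3, 4, 5, 6, 7, 8, 9] the diagonal is [2, 3, 4, 5, 3, 4, 3, 4, 3, 5]. Diagonalising L (or applying a numerical eigensolver to the 10x10 matrix) gives the spectrum above. The largest eigenvalue, 6.9548, is at most the vertex count 10.

[0, 1.2167, 2.0990, 2.5329, 3.0870, 4, 4.4644, 5.6453, 6, 6.9548]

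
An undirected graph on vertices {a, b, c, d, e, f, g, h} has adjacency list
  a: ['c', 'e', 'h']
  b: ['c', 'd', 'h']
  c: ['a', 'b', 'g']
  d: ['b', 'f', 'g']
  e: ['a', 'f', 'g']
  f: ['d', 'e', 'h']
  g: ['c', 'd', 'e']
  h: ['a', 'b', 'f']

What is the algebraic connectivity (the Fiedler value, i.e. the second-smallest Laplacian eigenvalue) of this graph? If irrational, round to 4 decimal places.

2

With the vertex order [a, b, c, d, e, f, g, h], the degrees are [3, 3, 3, 3, 3, 3, 3, 3], giving D = diag(3, 3, 3, 3, 3, 3, 3, 3) and L = D - A. The smallest Laplacian eigenvalue is always 0. The next one, lambda_2 = 2, measures how hard the graph is to disconnect: larger values mean better connectivity.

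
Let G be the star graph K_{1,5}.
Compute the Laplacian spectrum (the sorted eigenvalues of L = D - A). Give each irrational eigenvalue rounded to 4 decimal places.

The graph has 6 vertices and degree multiset [5, 1, 1, 1, 1, 1]; D is the diagonal matrix of degrees and L = D - A. The multiplicity of 0 as a Laplacian eigenvalue equals the number of connected components. The single zero eigenvalue shows the graph is connected.

[0, 1, 1, 1, 1, 6]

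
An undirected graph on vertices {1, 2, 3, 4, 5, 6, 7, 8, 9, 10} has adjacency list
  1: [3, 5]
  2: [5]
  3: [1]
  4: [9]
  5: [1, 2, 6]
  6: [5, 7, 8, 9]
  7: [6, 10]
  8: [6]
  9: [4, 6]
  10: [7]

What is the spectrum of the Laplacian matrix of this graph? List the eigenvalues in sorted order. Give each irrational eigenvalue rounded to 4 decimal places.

[0, 0.2263, 0.3820, 0.6274, 0.7726, 2, 2.2925, 2.6180, 3.6837, 5.3975]

With the vertex order [1, 2, 3, 4, 5, 6, 7, 8, 9, 10], the degrees are [2, 1, 1, 1, 3, 4, 2, 1, 2, 1], giving D = diag(2, 1, 1, 1, 3, 4, 2, 1, 2, 1) and L = D - A. Since every row of L sums to 0, the all-ones vector is in the kernel and 0 is an eigenvalue. The single zero eigenvalue shows the graph is connected. The eigenvalues sum to 18, which equals trace(L) = 2|E|. The largest eigenvalue, 5.3975, is at most the vertex count 10.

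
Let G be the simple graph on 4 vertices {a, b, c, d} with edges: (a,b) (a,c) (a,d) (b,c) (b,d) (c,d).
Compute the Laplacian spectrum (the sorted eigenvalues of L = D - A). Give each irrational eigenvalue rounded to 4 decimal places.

Reading degrees in the order [a, b, c, d] gives [3, 3, 3, 3]; set D = diag(3, 3, 3, 3) and form L = D - A. The multiplicity of 0 as a Laplacian eigenvalue equals the number of connected components. By the matrix-tree theorem the graph has (1/4) * product of the nonzero eigenvalues = 16 spanning trees.

[0, 4, 4, 4]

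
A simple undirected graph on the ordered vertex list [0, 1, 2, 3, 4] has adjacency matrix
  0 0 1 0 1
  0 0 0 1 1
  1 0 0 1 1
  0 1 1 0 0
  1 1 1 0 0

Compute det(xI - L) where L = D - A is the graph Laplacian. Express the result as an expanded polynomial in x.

x^5 - 12x^4 + 51x^3 - 90x^2 + 55x

With the vertex order [0, 1, 2, 3, 4], the degrees are [2, 2, 3, 2, 3], giving D = diag(2, 2, 3, 2, 3) and L = D - A. L has integer entries, so p(x) = det(xI - L) has integer coefficients. Expanding the determinant yields x^5 - 12x^4 + 51x^3 - 90x^2 + 55x. The constant term is 0 because L is singular (the all-ones vector lies in its kernel).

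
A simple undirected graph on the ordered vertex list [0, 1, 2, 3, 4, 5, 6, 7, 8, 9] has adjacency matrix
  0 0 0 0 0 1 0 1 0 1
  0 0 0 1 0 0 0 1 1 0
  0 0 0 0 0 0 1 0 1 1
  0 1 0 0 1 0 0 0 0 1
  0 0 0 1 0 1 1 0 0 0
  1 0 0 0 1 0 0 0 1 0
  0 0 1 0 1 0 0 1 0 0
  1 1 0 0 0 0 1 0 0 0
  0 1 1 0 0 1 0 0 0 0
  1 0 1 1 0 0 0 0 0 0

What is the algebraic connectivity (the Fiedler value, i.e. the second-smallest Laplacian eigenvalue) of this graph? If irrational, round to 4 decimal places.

2

Reading degrees in the order [0, 1, 2, 3, 4, 5, 6, 7, 8, 9] gives [3, 3, 3, 3, 3, 3, 3, 3, 3, 3]; set D = diag(3, 3, 3, 3, 3, 3, 3, 3, 3, 3) and form L = D - A. Computing the eigenvalues of L and sorting gives [0, 2, 2, 2, 2, 2, 5, 5, 5, 5]. The Fiedler value lambda_2 = 2 is strictly positive, so the graph is connected. There is one zero in the spectrum, matching the 1 component. By the matrix-tree theorem the graph has (1/10) * product of the nonzero eigenvalues = 2000 spanning trees.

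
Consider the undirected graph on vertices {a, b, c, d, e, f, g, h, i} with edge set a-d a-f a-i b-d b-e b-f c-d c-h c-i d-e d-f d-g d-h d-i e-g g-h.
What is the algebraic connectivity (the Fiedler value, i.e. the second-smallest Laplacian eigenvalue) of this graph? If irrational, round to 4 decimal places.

1.5858

Each diagonal entry of L is the vertex degree and each off-diagonal entry is -1 where an edge is present, 0 otherwise; in the order [a, b, c, d, e, f, g, h, i] the diagonal is [3, 3, 3, 8, 3, 3, 3, 3, 3]. Computing the eigenvalues of L and sorting gives [0, 1.5858, 1.5858, 3, 3, 4.4142, 4.4142, 5, 9]. The Fiedler value lambda_2 = 1.5858 is strictly positive, so the graph is connected. By the matrix-tree theorem the graph has (1/9) * product of the nonzero eigenvalues = 2205 spanning trees.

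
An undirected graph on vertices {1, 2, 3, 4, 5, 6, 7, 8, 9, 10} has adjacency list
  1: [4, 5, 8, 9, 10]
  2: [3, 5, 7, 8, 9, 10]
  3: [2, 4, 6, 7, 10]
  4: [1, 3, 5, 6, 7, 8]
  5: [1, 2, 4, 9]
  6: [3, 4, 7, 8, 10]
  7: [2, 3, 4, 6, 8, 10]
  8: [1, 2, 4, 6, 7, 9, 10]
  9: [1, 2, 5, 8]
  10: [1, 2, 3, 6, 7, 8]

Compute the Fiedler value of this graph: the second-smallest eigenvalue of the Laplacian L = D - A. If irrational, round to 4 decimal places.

2.4735

Each diagonal entry of L is the vertex degree and each off-diagonal entry is -1 where an edge is present, 0 otherwise; in the order [1, 2, 3, 4, 5, 6, 7, 8, 9, 10] the diagonal is [5, 6, 5, 6, 4, 5, 6, 7, 4, 6]. The sorted Laplacian eigenvalues are [0, 2.4735, 4.5116, 4.8167, 5.5598, 6, 6.3898, 7.5783, 8.0150, 8.6554]; the algebraic connectivity is the second entry, 2.4735. There is one zero in the spectrum, matching the 1 component. The largest eigenvalue, 8.6554, is at most the vertex count 10.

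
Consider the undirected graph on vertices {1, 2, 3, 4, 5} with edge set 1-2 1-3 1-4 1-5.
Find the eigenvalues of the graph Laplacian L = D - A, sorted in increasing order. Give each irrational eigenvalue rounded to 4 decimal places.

[0, 1, 1, 1, 5]

With the vertex order [1, 2, 3, 4, 5], the degrees are [4, 1, 1, 1, 1], giving D = diag(4, 1, 1, 1, 1) and L = D - A. Diagonalising L (or applying a numerical eigensolver to the 5x5 matrix) gives the spectrum above. The largest eigenvalue, 5, is at most the vertex count 5.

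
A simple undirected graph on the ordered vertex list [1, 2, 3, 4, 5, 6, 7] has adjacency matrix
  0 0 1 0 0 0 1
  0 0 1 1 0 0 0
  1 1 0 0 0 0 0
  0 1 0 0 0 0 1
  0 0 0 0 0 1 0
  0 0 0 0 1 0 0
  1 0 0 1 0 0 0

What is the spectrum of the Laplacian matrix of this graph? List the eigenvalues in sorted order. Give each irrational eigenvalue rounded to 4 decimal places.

[0, 0, 1.3820, 1.3820, 2, 3.6180, 3.6180]

With the vertex order [1, 2, 3, 4, 5, 6, 7], the degrees are [2, 2, 2, 2, 1, 1, 2], giving D = diag(2, 2, 2, 2, 1, 1, 2) and L = D - A. L is symmetric positive semidefinite, so every eigenvalue is real and nonnegative. The 2 zero eigenvalues correspond to the 2 connected components. The eigenvalues sum to 12, which equals trace(L) = 2|E|.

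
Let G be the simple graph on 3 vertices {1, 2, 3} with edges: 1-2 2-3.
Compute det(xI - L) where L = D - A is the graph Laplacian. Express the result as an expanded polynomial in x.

Reading degrees in the order [1, 2, 3] gives [1, 2, 1]; set D = diag(1, 2, 1) and form L = D - A. The eigenvalues of L are [0, 1, 3]; the characteristic polynomial is the product of (x - lambda_i), which multiplies out to x^3 - 4x^2 + 3x. Since p(0) = det(-L) = 0, x divides p(x). The eigenvalues sum to 4, which equals trace(L) = 2|E|.

x^3 - 4x^2 + 3x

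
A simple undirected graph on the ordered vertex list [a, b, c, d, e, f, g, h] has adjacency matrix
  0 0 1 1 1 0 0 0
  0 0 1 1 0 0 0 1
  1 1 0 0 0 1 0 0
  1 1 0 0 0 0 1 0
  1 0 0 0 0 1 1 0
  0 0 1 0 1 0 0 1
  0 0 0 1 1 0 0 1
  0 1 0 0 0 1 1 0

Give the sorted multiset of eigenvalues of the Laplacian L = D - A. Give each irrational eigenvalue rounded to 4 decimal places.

With the vertex order [a, b, c, d, e, f, g, h], the degrees are [3, 3, 3, 3, 3, 3, 3, 3], giving D = diag(3, 3, 3, 3, 3, 3, 3, 3) and L = D - A. Diagonalising L (or applying a numerical eigensolver to the 8x8 matrix) gives the spectrum above. By the matrix-tree theorem the graph has (1/8) * product of the nonzero eigenvalues = 384 spanning trees.

[0, 2, 2, 2, 4, 4, 4, 6]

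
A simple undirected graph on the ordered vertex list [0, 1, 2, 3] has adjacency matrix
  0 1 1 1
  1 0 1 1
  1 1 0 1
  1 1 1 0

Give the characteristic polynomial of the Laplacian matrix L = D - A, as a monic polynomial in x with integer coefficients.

Each diagonal entry of L is the vertex degree and each off-diagonal entry is -1 where an edge is present, 0 otherwise; in the order [0, 1, 2, 3] the diagonal is [3, 3, 3, 3]. Computing det(xI - L) by cofactor expansion (or equivalently via sum-over-permutations) gives x^4 - 12x^3 + 48x^2 - 64x. The constant term is 0 because L is singular (the all-ones vector lies in its kernel).

x^4 - 12x^3 + 48x^2 - 64x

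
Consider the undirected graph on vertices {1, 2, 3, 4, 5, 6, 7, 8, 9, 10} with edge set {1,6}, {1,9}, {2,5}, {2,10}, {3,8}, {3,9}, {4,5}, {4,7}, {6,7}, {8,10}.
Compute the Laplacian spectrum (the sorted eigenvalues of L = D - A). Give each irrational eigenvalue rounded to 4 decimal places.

Reading degrees in the order [1, 2, 3, 4, 5, 6, 7, 8, 9, 10] gives [2, 2, 2, 2, 2, 2, 2, 2, 2, 2]; set D = diag(2, 2, 2, 2, 2, 2, 2, 2, 2, 2) and form L = D - A. The multiplicity of 0 as a Laplacian eigenvalue equals the number of connected components. The single zero eigenvalue shows the graph is connected. The eigenvalues sum to 20, which equals trace(L) = 2|E|. There is one zero in the spectrum, matching the 1 component.

[0, 0.3820, 0.3820, 1.3820, 1.3820, 2.6180, 2.6180, 3.6180, 3.6180, 4]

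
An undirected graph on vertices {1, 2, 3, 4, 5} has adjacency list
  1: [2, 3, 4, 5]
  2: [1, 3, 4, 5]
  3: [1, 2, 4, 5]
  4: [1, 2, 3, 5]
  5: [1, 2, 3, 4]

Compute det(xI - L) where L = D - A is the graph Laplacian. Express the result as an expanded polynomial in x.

x^5 - 20x^4 + 150x^3 - 500x^2 + 625x

With the vertex order [1, 2, 3, 4, 5], the degrees are [4, 4, 4, 4, 4], giving D = diag(4, 4, 4, 4, 4) and L = D - A. L has integer entries, so p(x) = det(xI - L) has integer coefficients. Expanding the determinant yields x^5 - 20x^4 + 150x^3 - 500x^2 + 625x. Since p(0) = det(-L) = 0, x divides p(x). There is one zero in the spectrum, matching the 1 component.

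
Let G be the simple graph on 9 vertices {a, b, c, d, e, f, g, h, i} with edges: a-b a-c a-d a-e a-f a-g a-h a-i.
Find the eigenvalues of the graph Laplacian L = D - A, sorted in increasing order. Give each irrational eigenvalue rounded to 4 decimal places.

[0, 1, 1, 1, 1, 1, 1, 1, 9]

Reading degrees in the order [a, b, c, d, e, f, g, h, i] gives [8, 1, 1, 1, 1, 1, 1, 1, 1]; set D = diag(8, 1, 1, 1, 1, 1, 1, 1, 1) and form L = D - A. Diagonalising L (or applying a numerical eigensolver to the 9x9 matrix) gives the spectrum above. The single zero eigenvalue shows the graph is connected. By the matrix-tree theorem the graph has (1/9) * product of the nonzero eigenvalues = 1 spanning tree.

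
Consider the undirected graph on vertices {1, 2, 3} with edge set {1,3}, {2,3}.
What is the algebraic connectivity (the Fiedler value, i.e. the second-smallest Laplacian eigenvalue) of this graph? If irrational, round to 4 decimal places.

1

With the vertex order [1, 2, 3], the degrees are [1, 1, 2], giving D = diag(1, 1, 2) and L = D - A. The smallest Laplacian eigenvalue is always 0. The next one, lambda_2 = 1, measures how hard the graph is to disconnect: larger values mean better connectivity. By the matrix-tree theorem the graph has (1/3) * product of the nonzero eigenvalues = 1 spanning tree.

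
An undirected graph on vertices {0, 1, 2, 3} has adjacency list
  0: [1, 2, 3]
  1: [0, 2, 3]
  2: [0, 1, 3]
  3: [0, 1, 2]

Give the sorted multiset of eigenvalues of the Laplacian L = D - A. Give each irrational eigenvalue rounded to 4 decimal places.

Each diagonal entry of L is the vertex degree and each off-diagonal entry is -1 where an edge is present, 0 otherwise; in the order [0, 1, 2, 3] the diagonal is [3, 3, 3, 3]. L is symmetric positive semidefinite, so every eigenvalue is real and nonnegative. The single zero eigenvalue shows the graph is connected.

[0, 4, 4, 4]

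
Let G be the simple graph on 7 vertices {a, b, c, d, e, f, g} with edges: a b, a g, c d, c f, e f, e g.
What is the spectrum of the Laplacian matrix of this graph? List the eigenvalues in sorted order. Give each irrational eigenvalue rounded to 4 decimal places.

[0, 0.1981, 0.7530, 1.5550, 2.4450, 3.2470, 3.8019]

Reading degrees in the order [a, b, c, d, e, f, g] gives [2, 1, 2, 1, 2, 2, 2]; set D = diag(2, 1, 2, 1, 2, 2, 2) and form L = D - A. Diagonalising L (or applying a numerical eigensolver to the 7x7 matrix) gives the spectrum above. The eigenvalues sum to 12, which equals trace(L) = 2|E|. The largest eigenvalue, 3.8019, is at most the vertex count 7.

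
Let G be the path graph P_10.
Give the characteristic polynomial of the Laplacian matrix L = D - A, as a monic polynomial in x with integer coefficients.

x^10 - 18x^9 + 136x^8 - 560x^7 + 1365x^6 - 2002x^5 + 1716x^4 - 792x^3 + 165x^2 - 10x

The graph has 10 vertices and degree multiset [2, 2, 2, 2, 2, 2, 2, 2, 1, 1]; D is the diagonal matrix of degrees and L = D - A. L has integer entries, so p(x) = det(xI - L) has integer coefficients. Expanding the determinant yields x^10 - 18x^9 + 136x^8 - 560x^7 + 1365x^6 - 2002x^5 + 1716x^4 - 792x^3 + 165x^2 - 10x. The constant term is 0 because L is singular (the all-ones vector lies in its kernel). By the matrix-tree theorem the graph has (1/10) * product of the nonzero eigenvalues = 1 spanning tree.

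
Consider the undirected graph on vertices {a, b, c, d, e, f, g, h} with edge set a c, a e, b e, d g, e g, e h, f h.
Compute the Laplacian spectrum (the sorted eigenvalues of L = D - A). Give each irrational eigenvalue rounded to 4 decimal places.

[0, 0.3820, 0.3820, 0.7639, 2, 2.6180, 2.6180, 5.2361]

With the vertex order [a, b, c, d, e, f, g, h], the degrees are [2, 1, 1, 1, 4, 1, 2, 2], giving D = diag(2, 1, 1, 1, 4, 1, 2, 2) and L = D - A. Since every row of L sums to 0, the all-ones vector is in the kernel and 0 is an eigenvalue. The single zero eigenvalue shows the graph is connected. There is one zero in the spectrum, matching the 1 component.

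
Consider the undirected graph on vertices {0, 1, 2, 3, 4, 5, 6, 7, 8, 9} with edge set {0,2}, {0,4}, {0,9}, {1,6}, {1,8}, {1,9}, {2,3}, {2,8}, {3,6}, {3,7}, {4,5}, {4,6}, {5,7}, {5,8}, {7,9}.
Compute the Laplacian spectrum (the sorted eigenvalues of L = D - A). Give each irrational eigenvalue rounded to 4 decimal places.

[0, 2, 2, 2, 2, 2, 5, 5, 5, 5]

With the vertex order [0, 1, 2, 3, 4, 5, 6, 7, 8, 9], the degrees are [3, 3, 3, 3, 3, 3, 3, 3, 3, 3], giving D = diag(3, 3, 3, 3, 3, 3, 3, 3, 3, 3) and L = D - A. Since every row of L sums to 0, the all-ones vector is in the kernel and 0 is an eigenvalue. The single zero eigenvalue shows the graph is connected. There is one zero in the spectrum, matching the 1 component.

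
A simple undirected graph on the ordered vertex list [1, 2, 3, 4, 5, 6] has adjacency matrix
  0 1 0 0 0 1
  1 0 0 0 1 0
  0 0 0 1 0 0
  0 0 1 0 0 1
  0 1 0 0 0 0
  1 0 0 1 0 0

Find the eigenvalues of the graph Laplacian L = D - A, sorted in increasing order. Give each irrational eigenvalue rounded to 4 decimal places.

[0, 0.2679, 1, 2, 3, 3.7321]

Each diagonal entry of L is the vertex degree and each off-diagonal entry is -1 where an edge is present, 0 otherwise; in the order [1, 2, 3, 4, 5, 6] the diagonal is [2, 2, 1, 2, 1, 2]. L is symmetric positive semidefinite, so every eigenvalue is real and nonnegative. By the matrix-tree theorem the graph has (1/6) * product of the nonzero eigenvalues = 1 spanning tree.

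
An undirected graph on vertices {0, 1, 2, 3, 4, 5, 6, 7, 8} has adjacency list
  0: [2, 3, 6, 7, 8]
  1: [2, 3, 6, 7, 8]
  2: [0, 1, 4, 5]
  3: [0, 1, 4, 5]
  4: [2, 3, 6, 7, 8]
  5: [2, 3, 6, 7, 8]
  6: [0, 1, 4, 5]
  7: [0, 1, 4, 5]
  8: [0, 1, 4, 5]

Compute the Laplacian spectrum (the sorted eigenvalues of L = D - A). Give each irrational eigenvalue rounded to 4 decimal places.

With the vertex order [0, 1, 2, 3, 4, 5, 6, 7, 8], the degrees are [5, 5, 4, 4, 5, 5, 4, 4, 4], giving D = diag(5, 5, 4, 4, 5, 5, 4, 4, 4) and L = D - A. Since every row of L sums to 0, the all-ones vector is in the kernel and 0 is an eigenvalue. The largest eigenvalue, 9, is at most the vertex count 9.

[0, 4, 4, 4, 4, 5, 5, 5, 9]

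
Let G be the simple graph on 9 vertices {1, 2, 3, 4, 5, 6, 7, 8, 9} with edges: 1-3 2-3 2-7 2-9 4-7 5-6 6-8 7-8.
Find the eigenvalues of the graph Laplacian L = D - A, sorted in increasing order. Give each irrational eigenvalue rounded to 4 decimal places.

[0, 0.1862, 0.4822, 0.7043, 1.4073, 2.1338, 2.8532, 3.5372, 4.6958]

Each diagonal entry of L is the vertex degree and each off-diagonal entry is -1 where an edge is present, 0 otherwise; in the order [1, 2, 3, 4, 5, 6, 7, 8, 9] the diagonal is [1, 3, 2, 1, 1, 2, 3, 2, 1]. Diagonalising L (or applying a numerical eigensolver to the 9x9 matrix) gives the spectrum above. There is one zero in the spectrum, matching the 1 component.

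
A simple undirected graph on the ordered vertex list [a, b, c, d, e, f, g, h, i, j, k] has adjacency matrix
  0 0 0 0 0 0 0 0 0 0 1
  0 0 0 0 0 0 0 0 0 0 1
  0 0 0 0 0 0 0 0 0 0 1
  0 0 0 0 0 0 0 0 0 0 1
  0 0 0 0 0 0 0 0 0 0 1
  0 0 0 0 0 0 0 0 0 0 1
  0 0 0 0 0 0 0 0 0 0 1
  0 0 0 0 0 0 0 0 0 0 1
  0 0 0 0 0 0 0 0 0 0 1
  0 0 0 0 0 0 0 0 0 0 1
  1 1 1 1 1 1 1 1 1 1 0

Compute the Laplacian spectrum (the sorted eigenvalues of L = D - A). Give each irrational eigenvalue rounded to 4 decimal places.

With the vertex order [a, b, c, d, e, f, g, h, i, j, k], the degrees are [1, 1, 1, 1, 1, 1, 1, 1, 1, 1, 10], giving D = diag(1, 1, 1, 1, 1, 1, 1, 1, 1, 1, 10) and L = D - A. L is symmetric positive semidefinite, so every eigenvalue is real and nonnegative.

[0, 1, 1, 1, 1, 1, 1, 1, 1, 1, 11]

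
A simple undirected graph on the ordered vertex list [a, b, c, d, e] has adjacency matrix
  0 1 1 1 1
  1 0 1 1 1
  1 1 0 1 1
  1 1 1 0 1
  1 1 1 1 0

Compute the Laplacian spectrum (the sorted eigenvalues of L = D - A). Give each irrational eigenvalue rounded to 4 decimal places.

[0, 5, 5, 5, 5]

With the vertex order [a, b, c, d, e], the degrees are [4, 4, 4, 4, 4], giving D = diag(4, 4, 4, 4, 4) and L = D - A. L is symmetric positive semidefinite, so every eigenvalue is real and nonnegative. By the matrix-tree theorem the graph has (1/5) * product of the nonzero eigenvalues = 125 spanning trees. The eigenvalues sum to 20, which equals trace(L) = 2|E|.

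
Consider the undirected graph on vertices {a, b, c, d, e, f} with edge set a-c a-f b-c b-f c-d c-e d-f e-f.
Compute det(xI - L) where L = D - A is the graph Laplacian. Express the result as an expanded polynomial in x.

x^6 - 16x^5 + 96x^4 - 272x^3 + 368x^2 - 192x

Each diagonal entry of L is the vertex degree and each off-diagonal entry is -1 where an edge is present, 0 otherwise; in the order [a, b, c, d, e, f] the diagonal is [2, 2, 4, 2, 2, 4]. Computing det(xI - L) by cofactor expansion (or equivalently via sum-over-permutations) gives x^6 - 16x^5 + 96x^4 - 272x^3 + 368x^2 - 192x. The constant term is 0 because L is singular (the all-ones vector lies in its kernel). The eigenvalues sum to 16, which equals trace(L) = 2|E|. There is one zero in the spectrum, matching the 1 component.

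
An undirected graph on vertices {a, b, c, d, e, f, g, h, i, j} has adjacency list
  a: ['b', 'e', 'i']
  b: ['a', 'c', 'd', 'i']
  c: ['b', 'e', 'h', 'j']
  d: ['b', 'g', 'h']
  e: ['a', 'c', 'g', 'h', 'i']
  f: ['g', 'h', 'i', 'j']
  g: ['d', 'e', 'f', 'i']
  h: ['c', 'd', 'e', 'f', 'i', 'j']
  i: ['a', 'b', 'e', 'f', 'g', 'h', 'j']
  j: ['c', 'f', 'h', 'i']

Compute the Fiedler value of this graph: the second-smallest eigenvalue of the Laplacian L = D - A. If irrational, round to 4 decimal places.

With the vertex order [a, b, c, d, e, f, g, h, i, j], the degrees are [3, 4, 4, 3, 5, 4, 4, 6, 7, 4], giving D = diag(3, 4, 4, 3, 5, 4, 4, 6, 7, 4) and L = D - A. Computing the eigenvalues of L and sorting gives [0, 2.2719, 2.5110, 3.0957, 4.0254, 4.7272, 5.4955, 6.0884, 7.3684, 8.4165]. The Fiedler value lambda_2 = 2.2719 is strictly positive, so the graph is connected. The largest eigenvalue, 8.4165, is at most the vertex count 10. The eigenvalues sum to 44, which equals trace(L) = 2|E|.

2.2719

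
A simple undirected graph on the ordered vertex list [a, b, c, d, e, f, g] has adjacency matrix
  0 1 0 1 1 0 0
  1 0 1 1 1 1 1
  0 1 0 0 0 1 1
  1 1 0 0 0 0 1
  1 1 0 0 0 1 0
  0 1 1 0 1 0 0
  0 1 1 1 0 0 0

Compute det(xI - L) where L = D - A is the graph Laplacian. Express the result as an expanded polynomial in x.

x^7 - 24x^6 + 231x^5 - 1140x^4 + 3036x^3 - 4128x^2 + 2240x

Reading degrees in the order [a, b, c, d, e, f, g] gives [3, 6, 3, 3, 3, 3, 3]; set D = diag(3, 6, 3, 3, 3, 3, 3) and form L = D - A. The eigenvalues of L are [0, 2, 2, 4, 4, 5, 7]; the characteristic polynomial is the product of (x - lambda_i), which multiplies out to x^7 - 24x^6 + 231x^5 - 1140x^4 + 3036x^3 - 4128x^2 + 2240x. The constant term is 0 because L is singular (the all-ones vector lies in its kernel). The eigenvalues sum to 24, which equals trace(L) = 2|E|.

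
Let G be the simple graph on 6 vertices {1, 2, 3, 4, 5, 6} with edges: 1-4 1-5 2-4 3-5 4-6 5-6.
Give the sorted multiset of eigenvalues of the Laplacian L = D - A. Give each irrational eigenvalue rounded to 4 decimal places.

[0, 0.5858, 1.2679, 2, 3.4142, 4.7321]

Reading degrees in the order [1, 2, 3, 4, 5, 6] gives [2, 1, 1, 3, 3, 2]; set D = diag(2, 1, 1, 3, 3, 2) and form L = D - A. Since every row of L sums to 0, the all-ones vector is in the kernel and 0 is an eigenvalue. The single zero eigenvalue shows the graph is connected. The eigenvalues sum to 12, which equals trace(L) = 2|E|.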